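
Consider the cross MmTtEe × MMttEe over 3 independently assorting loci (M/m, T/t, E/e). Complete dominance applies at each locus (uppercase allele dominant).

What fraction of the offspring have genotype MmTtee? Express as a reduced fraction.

P(MmTtee) = 1/16

MmTtEe gametes: MTE×1, MTe×1, MtE×1, Mte×1, mTE×1, mTe×1, mtE×1, mte×1
MMttEe gametes: MtE×4, Mte×4
MmTtEe×MMttEe grid (8·8=64): MMTtEE=4 MMTtEe=8 MMTtee=4 MMttEE=4 MMttEe=8 MMttee=4 MmTtEE=4 MmTtEe=8 MmTtee=4 MmttEE=4 MmttEe=8 Mmttee=4
MmTtee hits 4/64; gcd=4; 4÷4/64÷4 = 1/16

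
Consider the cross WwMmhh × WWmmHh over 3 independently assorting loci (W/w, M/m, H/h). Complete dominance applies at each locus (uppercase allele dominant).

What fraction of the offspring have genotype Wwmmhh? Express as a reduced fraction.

WwMmhh gametes: WMh×2, Wmh×2, wMh×2, wmh×2
WWmmHh gametes: WmH×4, Wmh×4
WwMmhh×WWmmHh grid (8·8=64): WWMmHh=8 WWMmhh=8 WWmmHh=8 WWmmhh=8 WwMmHh=8 WwMmhh=8 WwmmHh=8 Wwmmhh=8
Wwmmhh hits 8/64; gcd=8; 8÷8/64÷8 = 1/8

P(Wwmmhh) = 1/8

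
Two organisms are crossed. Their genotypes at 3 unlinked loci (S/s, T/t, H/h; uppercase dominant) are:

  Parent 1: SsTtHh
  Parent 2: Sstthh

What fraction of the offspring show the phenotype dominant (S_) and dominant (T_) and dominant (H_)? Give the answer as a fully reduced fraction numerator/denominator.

SsTtHh gametes: STH×1, STh×1, StH×1, Sth×1, sTH×1, sTh×1, stH×1, sth×1
Sstthh gametes: Sth×4, sth×4
SsTtHh×Sstthh grid (8·8=64): SSTtHh=4 SSTthh=4 SSttHh=4 SStthh=4 SsTtHh=8 SsTthh=8 SsttHh=8 Sstthh=8 ssTtHh=4 ssTthh=4 ssttHh=4 sstthh=4
S_ T_ H_ hits 12/64; gcd=4; 12÷4/64÷4 = 3/16

P(S_ T_ H_) = 3/16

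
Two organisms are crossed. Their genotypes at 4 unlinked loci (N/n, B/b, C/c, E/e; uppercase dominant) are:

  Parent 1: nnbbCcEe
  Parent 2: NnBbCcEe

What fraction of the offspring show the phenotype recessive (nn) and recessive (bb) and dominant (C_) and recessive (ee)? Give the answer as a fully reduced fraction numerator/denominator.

P(nn bb C_ ee) = 3/64

nnbbCcEe gametes: nbCE×4, nbCe×4, nbcE×4, nbce×4
NnBbCcEe gametes: NBCE×1, NBCe×1, NBcE×1, NBce×1, NbCE×1, NbCe×1, NbcE×1, Nbce×1, nBCE×1, nBCe×1, nBcE×1, nBce×1, nbCE×1, nbCe×1, nbcE×1, nbce×1
nnbbCcEe×NnBbCcEe grid (16·16=256): NnBbCCEE=4 NnBbCCEe=8 NnBbCCee=4 NnBbCcEE=8 NnBbCcEe=16 NnBbCcee=8 NnBbccEE=4 NnBbccEe=8 NnBbccee=4 NnbbCCEE=4 NnbbCCEe=8 NnbbCCee=4 NnbbCcEE=8 NnbbCcEe=16 NnbbCcee=8 NnbbccEE=4 NnbbccEe=8 Nnbbccee=4 nnBbCCEE=4 nnBbCCEe=8 nnBbCCee=4 nnBbCcEE=8 nnBbCcEe=16 nnBbCcee=8 nnBbccEE=4 nnBbccEe=8 nnBbccee=4 nnbbCCEE=4 nnbbCCEe=8 nnbbCCee=4 nnbbCcEE=8 nnbbCcEe=16 nnbbCcee=8 nnbbccEE=4 nnbbccEe=8 nnbbccee=4
nn bb C_ ee hits 12/256; gcd=4; 12÷4/256÷4 = 3/64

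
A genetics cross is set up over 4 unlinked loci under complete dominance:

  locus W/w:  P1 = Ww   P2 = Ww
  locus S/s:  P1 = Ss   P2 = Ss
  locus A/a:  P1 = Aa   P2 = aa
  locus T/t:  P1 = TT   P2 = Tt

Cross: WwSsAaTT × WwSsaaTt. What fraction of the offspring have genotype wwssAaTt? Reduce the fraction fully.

WwSsAaTT gametes: WSAT×2, WSaT×2, WsAT×2, WsaT×2, wSAT×2, wSaT×2, wsAT×2, wsaT×2
WwSsaaTt gametes: WSaT×2, WSat×2, WsaT×2, Wsat×2, wSaT×2, wSat×2, wsaT×2, wsat×2
WwSsAaTT×WwSsaaTt grid (16·16=256): WWSSAaTT=4 WWSSAaTt=4 WWSSaaTT=4 WWSSaaTt=4 WWSsAaTT=8 WWSsAaTt=8 WWSsaaTT=8 WWSsaaTt=8 WWssAaTT=4 WWssAaTt=4 WWssaaTT=4 WWssaaTt=4 WwSSAaTT=8 WwSSAaTt=8 WwSSaaTT=8 WwSSaaTt=8 WwSsAaTT=16 WwSsAaTt=16 WwSsaaTT=16 WwSsaaTt=16 WwssAaTT=8 WwssAaTt=8 WwssaaTT=8 WwssaaTt=8 wwSSAaTT=4 wwSSAaTt=4 wwSSaaTT=4 wwSSaaTt=4 wwSsAaTT=8 wwSsAaTt=8 wwSsaaTT=8 wwSsaaTt=8 wwssAaTT=4 wwssAaTt=4 wwssaaTT=4 wwssaaTt=4
wwssAaTt hits 4/256; gcd=4; 4÷4/256÷4 = 1/64

P(wwssAaTt) = 1/64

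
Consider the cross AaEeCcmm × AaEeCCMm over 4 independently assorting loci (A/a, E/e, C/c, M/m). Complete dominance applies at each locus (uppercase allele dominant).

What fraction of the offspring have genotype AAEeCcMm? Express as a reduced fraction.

P(AAEeCcMm) = 1/32

AaEeCcmm gametes: AECm×2, AEcm×2, AeCm×2, Aecm×2, aECm×2, aEcm×2, aeCm×2, aecm×2
AaEeCCMm gametes: AECM×2, AECm×2, AeCM×2, AeCm×2, aECM×2, aECm×2, aeCM×2, aeCm×2
AaEeCcmm×AaEeCCMm grid (16·16=256): AAEECCMm=4 AAEECCmm=4 AAEECcMm=4 AAEECcmm=4 AAEeCCMm=8 AAEeCCmm=8 AAEeCcMm=8 AAEeCcmm=8 AAeeCCMm=4 AAeeCCmm=4 AAeeCcMm=4 AAeeCcmm=4 AaEECCMm=8 AaEECCmm=8 AaEECcMm=8 AaEECcmm=8 AaEeCCMm=16 AaEeCCmm=16 AaEeCcMm=16 AaEeCcmm=16 AaeeCCMm=8 AaeeCCmm=8 AaeeCcMm=8 AaeeCcmm=8 aaEECCMm=4 aaEECCmm=4 aaEECcMm=4 aaEECcmm=4 aaEeCCMm=8 aaEeCCmm=8 aaEeCcMm=8 aaEeCcmm=8 aaeeCCMm=4 aaeeCCmm=4 aaeeCcMm=4 aaeeCcmm=4
AAEeCcMm hits 8/256; gcd=8; 8÷8/256÷8 = 1/32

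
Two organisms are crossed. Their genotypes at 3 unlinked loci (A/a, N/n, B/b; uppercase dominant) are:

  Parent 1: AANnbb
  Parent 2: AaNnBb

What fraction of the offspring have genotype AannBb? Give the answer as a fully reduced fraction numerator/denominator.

AANnbb gametes: ANb×4, Anb×4
AaNnBb gametes: ANB×1, ANb×1, AnB×1, Anb×1, aNB×1, aNb×1, anB×1, anb×1
AANnbb×AaNnBb grid (8·8=64): AANNBb=4 AANNbb=4 AANnBb=8 AANnbb=8 AAnnBb=4 AAnnbb=4 AaNNBb=4 AaNNbb=4 AaNnBb=8 AaNnbb=8 AannBb=4 Aannbb=4
AannBb hits 4/64; gcd=4; 4÷4/64÷4 = 1/16

P(AannBb) = 1/16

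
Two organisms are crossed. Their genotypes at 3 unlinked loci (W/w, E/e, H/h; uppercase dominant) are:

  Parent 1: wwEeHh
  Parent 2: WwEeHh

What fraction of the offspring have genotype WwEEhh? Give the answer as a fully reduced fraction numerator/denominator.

wwEeHh gametes: wEH×2, wEh×2, weH×2, weh×2
WwEeHh gametes: WEH×1, WEh×1, WeH×1, Weh×1, wEH×1, wEh×1, weH×1, weh×1
wwEeHh×WwEeHh grid (8·8=64): WwEEHH=2 WwEEHh=4 WwEEhh=2 WwEeHH=4 WwEeHh=8 WwEehh=4 WweeHH=2 WweeHh=4 Wweehh=2 wwEEHH=2 wwEEHh=4 wwEEhh=2 wwEeHH=4 wwEeHh=8 wwEehh=4 wweeHH=2 wweeHh=4 wweehh=2
WwEEhh hits 2/64; gcd=2; 2÷2/64÷2 = 1/32

P(WwEEhh) = 1/32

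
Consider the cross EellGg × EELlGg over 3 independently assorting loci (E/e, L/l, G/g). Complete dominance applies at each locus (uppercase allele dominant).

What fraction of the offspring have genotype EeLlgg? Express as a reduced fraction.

EellGg gametes: ElG×2, Elg×2, elG×2, elg×2
EELlGg gametes: ELG×2, ELg×2, ElG×2, Elg×2
EellGg×EELlGg grid (8·8=64): EELlGG=4 EELlGg=8 EELlgg=4 EEllGG=4 EEllGg=8 EEllgg=4 EeLlGG=4 EeLlGg=8 EeLlgg=4 EellGG=4 EellGg=8 Eellgg=4
EeLlgg hits 4/64; gcd=4; 4÷4/64÷4 = 1/16

P(EeLlgg) = 1/16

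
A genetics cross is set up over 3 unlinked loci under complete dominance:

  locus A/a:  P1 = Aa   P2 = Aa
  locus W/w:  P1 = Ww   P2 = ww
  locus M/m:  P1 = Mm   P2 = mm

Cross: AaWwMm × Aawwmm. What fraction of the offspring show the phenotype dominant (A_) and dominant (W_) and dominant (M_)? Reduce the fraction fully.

AaWwMm gametes: AWM×1, AWm×1, AwM×1, Awm×1, aWM×1, aWm×1, awM×1, awm×1
Aawwmm gametes: Awm×4, awm×4
AaWwMm×Aawwmm grid (8·8=64): AAWwMm=4 AAWwmm=4 AAwwMm=4 AAwwmm=4 AaWwMm=8 AaWwmm=8 AawwMm=8 Aawwmm=8 aaWwMm=4 aaWwmm=4 aawwMm=4 aawwmm=4
A_ W_ M_ hits 12/64; gcd=4; 12÷4/64÷4 = 3/16

P(A_ W_ M_) = 3/16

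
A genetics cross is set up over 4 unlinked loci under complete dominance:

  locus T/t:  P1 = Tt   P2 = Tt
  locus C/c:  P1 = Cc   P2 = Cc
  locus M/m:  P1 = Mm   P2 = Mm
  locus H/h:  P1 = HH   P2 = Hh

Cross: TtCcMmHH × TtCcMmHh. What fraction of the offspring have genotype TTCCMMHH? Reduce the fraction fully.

TtCcMmHH gametes: TCMH×2, TCmH×2, TcMH×2, TcmH×2, tCMH×2, tCmH×2, tcMH×2, tcmH×2
TtCcMmHh gametes: TCMH×1, TCMh×1, TCmH×1, TCmh×1, TcMH×1, TcMh×1, TcmH×1, Tcmh×1, tCMH×1, tCMh×1, tCmH×1, tCmh×1, tcMH×1, tcMh×1, tcmH×1, tcmh×1
TtCcMmHH×TtCcMmHh grid (16·16=256): TTCCMMHH=2 TTCCMMHh=2 TTCCMmHH=4 TTCCMmHh=4 TTCCmmHH=2 TTCCmmHh=2 TTCcMMHH=4 TTCcMMHh=4 TTCcMmHH=8 TTCcMmHh=8 TTCcmmHH=4 TTCcmmHh=4 TTccMMHH=2 TTccMMHh=2 TTccMmHH=4 TTccMmHh=4 TTccmmHH=2 TTccmmHh=2 TtCCMMHH=4 TtCCMMHh=4 TtCCMmHH=8 TtCCMmHh=8 TtCCmmHH=4 TtCCmmHh=4 TtCcMMHH=8 TtCcMMHh=8 TtCcMmHH=16 TtCcMmHh=16 TtCcmmHH=8 TtCcmmHh=8 TtccMMHH=4 TtccMMHh=4 TtccMmHH=8 TtccMmHh=8 TtccmmHH=4 TtccmmHh=4 ttCCMMHH=2 ttCCMMHh=2 ttCCMmHH=4 ttCCMmHh=4 ttCCmmHH=2 ttCCmmHh=2 ttCcMMHH=4 ttCcMMHh=4 ttCcMmHH=8 ttCcMmHh=8 ttCcmmHH=4 ttCcmmHh=4 ttccMMHH=2 ttccMMHh=2 ttccMmHH=4 ttccMmHh=4 ttccmmHH=2 ttccmmHh=2
TTCCMMHH hits 2/256; gcd=2; 2÷2/256÷2 = 1/128

P(TTCCMMHH) = 1/128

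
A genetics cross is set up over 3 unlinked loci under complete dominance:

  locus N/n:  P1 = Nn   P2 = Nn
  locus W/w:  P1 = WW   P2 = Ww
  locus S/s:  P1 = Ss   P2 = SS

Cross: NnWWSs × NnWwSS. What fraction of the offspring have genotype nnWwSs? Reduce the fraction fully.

NnWWSs gametes: NWS×2, NWs×2, nWS×2, nWs×2
NnWwSS gametes: NWS×2, NwS×2, nWS×2, nwS×2
NnWWSs×NnWwSS grid (8·8=64): NNWWSS=4 NNWWSs=4 NNWwSS=4 NNWwSs=4 NnWWSS=8 NnWWSs=8 NnWwSS=8 NnWwSs=8 nnWWSS=4 nnWWSs=4 nnWwSS=4 nnWwSs=4
nnWwSs hits 4/64; gcd=4; 4÷4/64÷4 = 1/16

P(nnWwSs) = 1/16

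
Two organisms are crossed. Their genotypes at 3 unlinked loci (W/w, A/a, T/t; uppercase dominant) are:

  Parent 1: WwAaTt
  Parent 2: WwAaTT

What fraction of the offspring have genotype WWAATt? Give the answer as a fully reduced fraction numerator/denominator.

WwAaTt gametes: WAT×1, WAt×1, WaT×1, Wat×1, wAT×1, wAt×1, waT×1, wat×1
WwAaTT gametes: WAT×2, WaT×2, wAT×2, waT×2
WwAaTt×WwAaTT grid (8·8=64): WWAATT=2 WWAATt=2 WWAaTT=4 WWAaTt=4 WWaaTT=2 WWaaTt=2 WwAATT=4 WwAATt=4 WwAaTT=8 WwAaTt=8 WwaaTT=4 WwaaTt=4 wwAATT=2 wwAATt=2 wwAaTT=4 wwAaTt=4 wwaaTT=2 wwaaTt=2
WWAATt hits 2/64; gcd=2; 2÷2/64÷2 = 1/32

P(WWAATt) = 1/32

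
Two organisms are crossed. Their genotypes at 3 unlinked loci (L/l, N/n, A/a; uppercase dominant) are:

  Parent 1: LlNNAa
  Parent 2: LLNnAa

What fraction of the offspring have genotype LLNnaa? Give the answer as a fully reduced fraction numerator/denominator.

P(LLNnaa) = 1/16

LlNNAa gametes: LNA×2, LNa×2, lNA×2, lNa×2
LLNnAa gametes: LNA×2, LNa×2, LnA×2, Lna×2
LlNNAa×LLNnAa grid (8·8=64): LLNNAA=4 LLNNAa=8 LLNNaa=4 LLNnAA=4 LLNnAa=8 LLNnaa=4 LlNNAA=4 LlNNAa=8 LlNNaa=4 LlNnAA=4 LlNnAa=8 LlNnaa=4
LLNnaa hits 4/64; gcd=4; 4÷4/64÷4 = 1/16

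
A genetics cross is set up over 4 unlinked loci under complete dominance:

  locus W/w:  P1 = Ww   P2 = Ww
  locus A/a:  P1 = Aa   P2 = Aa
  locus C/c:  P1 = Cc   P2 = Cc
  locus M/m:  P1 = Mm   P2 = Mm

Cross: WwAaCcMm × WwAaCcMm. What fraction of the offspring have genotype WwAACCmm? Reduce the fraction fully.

WwAaCcMm gametes: WACM×1, WACm×1, WAcM×1, WAcm×1, WaCM×1, WaCm×1, WacM×1, Wacm×1, wACM×1, wACm×1, wAcM×1, wAcm×1, waCM×1, waCm×1, wacM×1, wacm×1
WwAaCcMm gametes: WACM×1, WACm×1, WAcM×1, WAcm×1, WaCM×1, WaCm×1, WacM×1, Wacm×1, wACM×1, wACm×1, wAcM×1, wAcm×1, waCM×1, waCm×1, wacM×1, wacm×1
WwAaCcMm×WwAaCcMm grid (16·16=256): WWAACCMM=1 WWAACCMm=2 WWAACCmm=1 WWAACcMM=2 WWAACcMm=4 WWAACcmm=2 WWAAccMM=1 WWAAccMm=2 WWAAccmm=1 WWAaCCMM=2 WWAaCCMm=4 WWAaCCmm=2 WWAaCcMM=4 WWAaCcMm=8 WWAaCcmm=4 WWAaccMM=2 WWAaccMm=4 WWAaccmm=2 WWaaCCMM=1 WWaaCCMm=2 WWaaCCmm=1 WWaaCcMM=2 WWaaCcMm=4 WWaaCcmm=2 WWaaccMM=1 WWaaccMm=2 WWaaccmm=1 WwAACCMM=2 WwAACCMm=4 WwAACCmm=2 WwAACcMM=4 WwAACcMm=8 WwAACcmm=4 WwAAccMM=2 WwAAccMm=4 WwAAccmm=2 WwAaCCMM=4 WwAaCCMm=8 WwAaCCmm=4 WwAaCcMM=8 WwAaCcMm=16 WwAaCcmm=8 WwAaccMM=4 WwAaccMm=8 WwAaccmm=4 WwaaCCMM=2 WwaaCCMm=4 WwaaCCmm=2 WwaaCcMM=4 WwaaCcMm=8 WwaaCcmm=4 WwaaccMM=2 WwaaccMm=4 Wwaaccmm=2 wwAACCMM=1 wwAACCMm=2 wwAACCmm=1 wwAACcMM=2 wwAACcMm=4 wwAACcmm=2 wwAAccMM=1 wwAAccMm=2 wwAAccmm=1 wwAaCCMM=2 wwAaCCMm=4 wwAaCCmm=2 wwAaCcMM=4 wwAaCcMm=8 wwAaCcmm=4 wwAaccMM=2 wwAaccMm=4 wwAaccmm=2 wwaaCCMM=1 wwaaCCMm=2 wwaaCCmm=1 wwaaCcMM=2 wwaaCcMm=4 wwaaCcmm=2 wwaaccMM=1 wwaaccMm=2 wwaaccmm=1
WwAACCmm hits 2/256; gcd=2; 2÷2/256÷2 = 1/128

P(WwAACCmm) = 1/128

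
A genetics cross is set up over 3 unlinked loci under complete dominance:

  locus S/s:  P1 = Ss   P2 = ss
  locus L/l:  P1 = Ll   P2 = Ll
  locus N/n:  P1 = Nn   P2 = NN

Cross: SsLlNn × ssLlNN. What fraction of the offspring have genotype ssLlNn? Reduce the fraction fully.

SsLlNn gametes: SLN×1, SLn×1, SlN×1, Sln×1, sLN×1, sLn×1, slN×1, sln×1
ssLlNN gametes: sLN×4, slN×4
SsLlNn×ssLlNN grid (8·8=64): SsLLNN=4 SsLLNn=4 SsLlNN=8 SsLlNn=8 SsllNN=4 SsllNn=4 ssLLNN=4 ssLLNn=4 ssLlNN=8 ssLlNn=8 ssllNN=4 ssllNn=4
ssLlNn hits 8/64; gcd=8; 8÷8/64÷8 = 1/8

P(ssLlNn) = 1/8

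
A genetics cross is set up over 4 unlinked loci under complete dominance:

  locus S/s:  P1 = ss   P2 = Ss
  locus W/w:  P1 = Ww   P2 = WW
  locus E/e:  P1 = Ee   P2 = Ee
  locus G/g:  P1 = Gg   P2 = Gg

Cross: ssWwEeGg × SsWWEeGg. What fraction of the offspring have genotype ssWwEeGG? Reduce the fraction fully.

ssWwEeGg gametes: sWEG×2, sWEg×2, sWeG×2, sWeg×2, swEG×2, swEg×2, sweG×2, sweg×2
SsWWEeGg gametes: SWEG×2, SWEg×2, SWeG×2, SWeg×2, sWEG×2, sWEg×2, sWeG×2, sWeg×2
ssWwEeGg×SsWWEeGg grid (16·16=256): SsWWEEGG=4 SsWWEEGg=8 SsWWEEgg=4 SsWWEeGG=8 SsWWEeGg=16 SsWWEegg=8 SsWWeeGG=4 SsWWeeGg=8 SsWWeegg=4 SsWwEEGG=4 SsWwEEGg=8 SsWwEEgg=4 SsWwEeGG=8 SsWwEeGg=16 SsWwEegg=8 SsWweeGG=4 SsWweeGg=8 SsWweegg=4 ssWWEEGG=4 ssWWEEGg=8 ssWWEEgg=4 ssWWEeGG=8 ssWWEeGg=16 ssWWEegg=8 ssWWeeGG=4 ssWWeeGg=8 ssWWeegg=4 ssWwEEGG=4 ssWwEEGg=8 ssWwEEgg=4 ssWwEeGG=8 ssWwEeGg=16 ssWwEegg=8 ssWweeGG=4 ssWweeGg=8 ssWweegg=4
ssWwEeGG hits 8/256; gcd=8; 8÷8/256÷8 = 1/32

P(ssWwEeGG) = 1/32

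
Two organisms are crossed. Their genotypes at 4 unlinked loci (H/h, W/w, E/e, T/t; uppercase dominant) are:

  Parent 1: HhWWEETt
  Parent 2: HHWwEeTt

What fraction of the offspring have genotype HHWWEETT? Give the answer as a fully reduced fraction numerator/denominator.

HhWWEETt gametes: HWET×4, HWEt×4, hWET×4, hWEt×4
HHWwEeTt gametes: HWET×2, HWEt×2, HWeT×2, HWet×2, HwET×2, HwEt×2, HweT×2, Hwet×2
HhWWEETt×HHWwEeTt grid (16·16=256): HHWWEETT=8 HHWWEETt=16 HHWWEEtt=8 HHWWEeTT=8 HHWWEeTt=16 HHWWEett=8 HHWwEETT=8 HHWwEETt=16 HHWwEEtt=8 HHWwEeTT=8 HHWwEeTt=16 HHWwEett=8 HhWWEETT=8 HhWWEETt=16 HhWWEEtt=8 HhWWEeTT=8 HhWWEeTt=16 HhWWEett=8 HhWwEETT=8 HhWwEETt=16 HhWwEEtt=8 HhWwEeTT=8 HhWwEeTt=16 HhWwEett=8
HHWWEETT hits 8/256; gcd=8; 8÷8/256÷8 = 1/32

P(HHWWEETT) = 1/32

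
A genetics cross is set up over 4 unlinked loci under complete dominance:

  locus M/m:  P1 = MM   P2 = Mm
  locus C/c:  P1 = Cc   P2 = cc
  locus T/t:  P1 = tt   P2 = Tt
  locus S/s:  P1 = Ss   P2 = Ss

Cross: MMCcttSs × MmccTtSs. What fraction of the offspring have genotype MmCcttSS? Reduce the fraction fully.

MMCcttSs gametes: MCtS×4, MCts×4, MctS×4, Mcts×4
MmccTtSs gametes: McTS×2, McTs×2, MctS×2, Mcts×2, mcTS×2, mcTs×2, mctS×2, mcts×2
MMCcttSs×MmccTtSs grid (16·16=256): MMCcTtSS=8 MMCcTtSs=16 MMCcTtss=8 MMCcttSS=8 MMCcttSs=16 MMCcttss=8 MMccTtSS=8 MMccTtSs=16 MMccTtss=8 MMccttSS=8 MMccttSs=16 MMccttss=8 MmCcTtSS=8 MmCcTtSs=16 MmCcTtss=8 MmCcttSS=8 MmCcttSs=16 MmCcttss=8 MmccTtSS=8 MmccTtSs=16 MmccTtss=8 MmccttSS=8 MmccttSs=16 Mmccttss=8
MmCcttSS hits 8/256; gcd=8; 8÷8/256÷8 = 1/32

P(MmCcttSS) = 1/32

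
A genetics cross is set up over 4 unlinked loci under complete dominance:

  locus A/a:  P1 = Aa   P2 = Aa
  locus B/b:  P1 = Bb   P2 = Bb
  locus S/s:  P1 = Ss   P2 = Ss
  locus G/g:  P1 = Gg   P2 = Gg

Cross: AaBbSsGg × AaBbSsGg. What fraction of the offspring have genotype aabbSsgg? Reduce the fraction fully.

P(aabbSsgg) = 1/128

AaBbSsGg gametes: ABSG×1, ABSg×1, ABsG×1, ABsg×1, AbSG×1, AbSg×1, AbsG×1, Absg×1, aBSG×1, aBSg×1, aBsG×1, aBsg×1, abSG×1, abSg×1, absG×1, absg×1
AaBbSsGg gametes: ABSG×1, ABSg×1, ABsG×1, ABsg×1, AbSG×1, AbSg×1, AbsG×1, Absg×1, aBSG×1, aBSg×1, aBsG×1, aBsg×1, abSG×1, abSg×1, absG×1, absg×1
AaBbSsGg×AaBbSsGg grid (16·16=256): AABBSSGG=1 AABBSSGg=2 AABBSSgg=1 AABBSsGG=2 AABBSsGg=4 AABBSsgg=2 AABBssGG=1 AABBssGg=2 AABBssgg=1 AABbSSGG=2 AABbSSGg=4 AABbSSgg=2 AABbSsGG=4 AABbSsGg=8 AABbSsgg=4 AABbssGG=2 AABbssGg=4 AABbssgg=2 AAbbSSGG=1 AAbbSSGg=2 AAbbSSgg=1 AAbbSsGG=2 AAbbSsGg=4 AAbbSsgg=2 AAbbssGG=1 AAbbssGg=2 AAbbssgg=1 AaBBSSGG=2 AaBBSSGg=4 AaBBSSgg=2 AaBBSsGG=4 AaBBSsGg=8 AaBBSsgg=4 AaBBssGG=2 AaBBssGg=4 AaBBssgg=2 AaBbSSGG=4 AaBbSSGg=8 AaBbSSgg=4 AaBbSsGG=8 AaBbSsGg=16 AaBbSsgg=8 AaBbssGG=4 AaBbssGg=8 AaBbssgg=4 AabbSSGG=2 AabbSSGg=4 AabbSSgg=2 AabbSsGG=4 AabbSsGg=8 AabbSsgg=4 AabbssGG=2 AabbssGg=4 Aabbssgg=2 aaBBSSGG=1 aaBBSSGg=2 aaBBSSgg=1 aaBBSsGG=2 aaBBSsGg=4 aaBBSsgg=2 aaBBssGG=1 aaBBssGg=2 aaBBssgg=1 aaBbSSGG=2 aaBbSSGg=4 aaBbSSgg=2 aaBbSsGG=4 aaBbSsGg=8 aaBbSsgg=4 aaBbssGG=2 aaBbssGg=4 aaBbssgg=2 aabbSSGG=1 aabbSSGg=2 aabbSSgg=1 aabbSsGG=2 aabbSsGg=4 aabbSsgg=2 aabbssGG=1 aabbssGg=2 aabbssgg=1
aabbSsgg hits 2/256; gcd=2; 2÷2/256÷2 = 1/128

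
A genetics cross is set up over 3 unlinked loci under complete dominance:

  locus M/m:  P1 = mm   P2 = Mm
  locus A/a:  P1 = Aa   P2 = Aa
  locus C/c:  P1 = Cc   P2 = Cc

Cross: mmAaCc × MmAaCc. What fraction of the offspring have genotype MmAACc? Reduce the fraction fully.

mmAaCc gametes: mAC×2, mAc×2, maC×2, mac×2
MmAaCc gametes: MAC×1, MAc×1, MaC×1, Mac×1, mAC×1, mAc×1, maC×1, mac×1
mmAaCc×MmAaCc grid (8·8=64): MmAACC=2 MmAACc=4 MmAAcc=2 MmAaCC=4 MmAaCc=8 MmAacc=4 MmaaCC=2 MmaaCc=4 Mmaacc=2 mmAACC=2 mmAACc=4 mmAAcc=2 mmAaCC=4 mmAaCc=8 mmAacc=4 mmaaCC=2 mmaaCc=4 mmaacc=2
MmAACc hits 4/64; gcd=4; 4÷4/64÷4 = 1/16

P(MmAACc) = 1/16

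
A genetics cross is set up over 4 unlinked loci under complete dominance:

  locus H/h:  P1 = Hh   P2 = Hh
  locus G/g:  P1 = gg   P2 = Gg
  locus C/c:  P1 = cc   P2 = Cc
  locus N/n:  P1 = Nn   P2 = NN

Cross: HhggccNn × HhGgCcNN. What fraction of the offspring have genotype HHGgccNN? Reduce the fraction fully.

HhggccNn gametes: HgcN×4, Hgcn×4, hgcN×4, hgcn×4
HhGgCcNN gametes: HGCN×2, HGcN×2, HgCN×2, HgcN×2, hGCN×2, hGcN×2, hgCN×2, hgcN×2
HhggccNn×HhGgCcNN grid (16·16=256): HHGgCcNN=8 HHGgCcNn=8 HHGgccNN=8 HHGgccNn=8 HHggCcNN=8 HHggCcNn=8 HHggccNN=8 HHggccNn=8 HhGgCcNN=16 HhGgCcNn=16 HhGgccNN=16 HhGgccNn=16 HhggCcNN=16 HhggCcNn=16 HhggccNN=16 HhggccNn=16 hhGgCcNN=8 hhGgCcNn=8 hhGgccNN=8 hhGgccNn=8 hhggCcNN=8 hhggCcNn=8 hhggccNN=8 hhggccNn=8
HHGgccNN hits 8/256; gcd=8; 8÷8/256÷8 = 1/32

P(HHGgccNN) = 1/32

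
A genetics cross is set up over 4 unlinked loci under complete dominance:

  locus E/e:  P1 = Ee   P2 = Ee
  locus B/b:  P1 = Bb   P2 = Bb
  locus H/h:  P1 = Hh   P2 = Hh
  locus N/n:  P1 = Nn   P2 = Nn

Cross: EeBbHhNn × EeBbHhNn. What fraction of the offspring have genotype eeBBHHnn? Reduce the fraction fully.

EeBbHhNn gametes: EBHN×1, EBHn×1, EBhN×1, EBhn×1, EbHN×1, EbHn×1, EbhN×1, Ebhn×1, eBHN×1, eBHn×1, eBhN×1, eBhn×1, ebHN×1, ebHn×1, ebhN×1, ebhn×1
EeBbHhNn gametes: EBHN×1, EBHn×1, EBhN×1, EBhn×1, EbHN×1, EbHn×1, EbhN×1, Ebhn×1, eBHN×1, eBHn×1, eBhN×1, eBhn×1, ebHN×1, ebHn×1, ebhN×1, ebhn×1
EeBbHhNn×EeBbHhNn grid (16·16=256): EEBBHHNN=1 EEBBHHNn=2 EEBBHHnn=1 EEBBHhNN=2 EEBBHhNn=4 EEBBHhnn=2 EEBBhhNN=1 EEBBhhNn=2 EEBBhhnn=1 EEBbHHNN=2 EEBbHHNn=4 EEBbHHnn=2 EEBbHhNN=4 EEBbHhNn=8 EEBbHhnn=4 EEBbhhNN=2 EEBbhhNn=4 EEBbhhnn=2 EEbbHHNN=1 EEbbHHNn=2 EEbbHHnn=1 EEbbHhNN=2 EEbbHhNn=4 EEbbHhnn=2 EEbbhhNN=1 EEbbhhNn=2 EEbbhhnn=1 EeBBHHNN=2 EeBBHHNn=4 EeBBHHnn=2 EeBBHhNN=4 EeBBHhNn=8 EeBBHhnn=4 EeBBhhNN=2 EeBBhhNn=4 EeBBhhnn=2 EeBbHHNN=4 EeBbHHNn=8 EeBbHHnn=4 EeBbHhNN=8 EeBbHhNn=16 EeBbHhnn=8 EeBbhhNN=4 EeBbhhNn=8 EeBbhhnn=4 EebbHHNN=2 EebbHHNn=4 EebbHHnn=2 EebbHhNN=4 EebbHhNn=8 EebbHhnn=4 EebbhhNN=2 EebbhhNn=4 Eebbhhnn=2 eeBBHHNN=1 eeBBHHNn=2 eeBBHHnn=1 eeBBHhNN=2 eeBBHhNn=4 eeBBHhnn=2 eeBBhhNN=1 eeBBhhNn=2 eeBBhhnn=1 eeBbHHNN=2 eeBbHHNn=4 eeBbHHnn=2 eeBbHhNN=4 eeBbHhNn=8 eeBbHhnn=4 eeBbhhNN=2 eeBbhhNn=4 eeBbhhnn=2 eebbHHNN=1 eebbHHNn=2 eebbHHnn=1 eebbHhNN=2 eebbHhNn=4 eebbHhnn=2 eebbhhNN=1 eebbhhNn=2 eebbhhnn=1
eeBBHHnn hits 1/256; gcd=1; 1÷1/256÷1 = 1/256

P(eeBBHHnn) = 1/256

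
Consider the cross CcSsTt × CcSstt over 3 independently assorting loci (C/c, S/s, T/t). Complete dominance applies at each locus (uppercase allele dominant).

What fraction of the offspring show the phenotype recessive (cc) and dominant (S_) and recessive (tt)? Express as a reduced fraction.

P(cc S_ tt) = 3/32

CcSsTt gametes: CST×1, CSt×1, CsT×1, Cst×1, cST×1, cSt×1, csT×1, cst×1
CcSstt gametes: CSt×2, Cst×2, cSt×2, cst×2
CcSsTt×CcSstt grid (8·8=64): CCSSTt=2 CCSStt=2 CCSsTt=4 CCSstt=4 CCssTt=2 CCsstt=2 CcSSTt=4 CcSStt=4 CcSsTt=8 CcSstt=8 CcssTt=4 Ccsstt=4 ccSSTt=2 ccSStt=2 ccSsTt=4 ccSstt=4 ccssTt=2 ccsstt=2
cc S_ tt hits 6/64; gcd=2; 6÷2/64÷2 = 3/32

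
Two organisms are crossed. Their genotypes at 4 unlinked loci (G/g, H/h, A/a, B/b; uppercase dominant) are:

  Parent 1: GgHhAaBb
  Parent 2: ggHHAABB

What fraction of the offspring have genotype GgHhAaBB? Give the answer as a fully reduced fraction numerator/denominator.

GgHhAaBb gametes: GHAB×1, GHAb×1, GHaB×1, GHab×1, GhAB×1, GhAb×1, GhaB×1, Ghab×1, gHAB×1, gHAb×1, gHaB×1, gHab×1, ghAB×1, ghAb×1, ghaB×1, ghab×1
ggHHAABB gametes: gHAB×16
GgHhAaBb×ggHHAABB grid (16·16=256): GgHHAABB=16 GgHHAABb=16 GgHHAaBB=16 GgHHAaBb=16 GgHhAABB=16 GgHhAABb=16 GgHhAaBB=16 GgHhAaBb=16 ggHHAABB=16 ggHHAABb=16 ggHHAaBB=16 ggHHAaBb=16 ggHhAABB=16 ggHhAABb=16 ggHhAaBB=16 ggHhAaBb=16
GgHhAaBB hits 16/256; gcd=16; 16÷16/256÷16 = 1/16

P(GgHhAaBB) = 1/16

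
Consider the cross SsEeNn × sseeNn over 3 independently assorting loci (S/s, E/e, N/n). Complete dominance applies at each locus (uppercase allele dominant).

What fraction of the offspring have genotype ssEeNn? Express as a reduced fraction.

P(ssEeNn) = 1/8

SsEeNn gametes: SEN×1, SEn×1, SeN×1, Sen×1, sEN×1, sEn×1, seN×1, sen×1
sseeNn gametes: seN×4, sen×4
SsEeNn×sseeNn grid (8·8=64): SsEeNN=4 SsEeNn=8 SsEenn=4 SseeNN=4 SseeNn=8 Sseenn=4 ssEeNN=4 ssEeNn=8 ssEenn=4 sseeNN=4 sseeNn=8 sseenn=4
ssEeNn hits 8/64; gcd=8; 8÷8/64÷8 = 1/8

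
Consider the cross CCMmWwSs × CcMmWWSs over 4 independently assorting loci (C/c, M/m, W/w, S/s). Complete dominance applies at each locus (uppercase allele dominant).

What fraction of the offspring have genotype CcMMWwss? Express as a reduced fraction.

CCMmWwSs gametes: CMWS×2, CMWs×2, CMwS×2, CMws×2, CmWS×2, CmWs×2, CmwS×2, Cmws×2
CcMmWWSs gametes: CMWS×2, CMWs×2, CmWS×2, CmWs×2, cMWS×2, cMWs×2, cmWS×2, cmWs×2
CCMmWwSs×CcMmWWSs grid (16·16=256): CCMMWWSS=4 CCMMWWSs=8 CCMMWWss=4 CCMMWwSS=4 CCMMWwSs=8 CCMMWwss=4 CCMmWWSS=8 CCMmWWSs=16 CCMmWWss=8 CCMmWwSS=8 CCMmWwSs=16 CCMmWwss=8 CCmmWWSS=4 CCmmWWSs=8 CCmmWWss=4 CCmmWwSS=4 CCmmWwSs=8 CCmmWwss=4 CcMMWWSS=4 CcMMWWSs=8 CcMMWWss=4 CcMMWwSS=4 CcMMWwSs=8 CcMMWwss=4 CcMmWWSS=8 CcMmWWSs=16 CcMmWWss=8 CcMmWwSS=8 CcMmWwSs=16 CcMmWwss=8 CcmmWWSS=4 CcmmWWSs=8 CcmmWWss=4 CcmmWwSS=4 CcmmWwSs=8 CcmmWwss=4
CcMMWwss hits 4/256; gcd=4; 4÷4/256÷4 = 1/64

P(CcMMWwss) = 1/64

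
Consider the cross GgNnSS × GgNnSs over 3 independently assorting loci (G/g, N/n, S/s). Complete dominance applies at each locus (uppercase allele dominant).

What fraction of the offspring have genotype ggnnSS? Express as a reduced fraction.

GgNnSS gametes: GNS×2, GnS×2, gNS×2, gnS×2
GgNnSs gametes: GNS×1, GNs×1, GnS×1, Gns×1, gNS×1, gNs×1, gnS×1, gns×1
GgNnSS×GgNnSs grid (8·8=64): GGNNSS=2 GGNNSs=2 GGNnSS=4 GGNnSs=4 GGnnSS=2 GGnnSs=2 GgNNSS=4 GgNNSs=4 GgNnSS=8 GgNnSs=8 GgnnSS=4 GgnnSs=4 ggNNSS=2 ggNNSs=2 ggNnSS=4 ggNnSs=4 ggnnSS=2 ggnnSs=2
ggnnSS hits 2/64; gcd=2; 2÷2/64÷2 = 1/32

P(ggnnSS) = 1/32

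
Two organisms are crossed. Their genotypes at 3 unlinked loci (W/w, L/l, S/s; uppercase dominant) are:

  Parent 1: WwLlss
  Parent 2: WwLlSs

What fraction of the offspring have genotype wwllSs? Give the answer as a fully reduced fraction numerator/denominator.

WwLlss gametes: WLs×2, Wls×2, wLs×2, wls×2
WwLlSs gametes: WLS×1, WLs×1, WlS×1, Wls×1, wLS×1, wLs×1, wlS×1, wls×1
WwLlss×WwLlSs grid (8·8=64): WWLLSs=2 WWLLss=2 WWLlSs=4 WWLlss=4 WWllSs=2 WWllss=2 WwLLSs=4 WwLLss=4 WwLlSs=8 WwLlss=8 WwllSs=4 Wwllss=4 wwLLSs=2 wwLLss=2 wwLlSs=4 wwLlss=4 wwllSs=2 wwllss=2
wwllSs hits 2/64; gcd=2; 2÷2/64÷2 = 1/32

P(wwllSs) = 1/32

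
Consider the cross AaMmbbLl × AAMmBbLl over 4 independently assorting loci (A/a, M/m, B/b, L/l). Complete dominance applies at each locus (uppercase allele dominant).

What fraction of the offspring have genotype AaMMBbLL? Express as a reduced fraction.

P(AaMMBbLL) = 1/64

AaMmbbLl gametes: AMbL×2, AMbl×2, AmbL×2, Ambl×2, aMbL×2, aMbl×2, ambL×2, ambl×2
AAMmBbLl gametes: AMBL×2, AMBl×2, AMbL×2, AMbl×2, AmBL×2, AmBl×2, AmbL×2, Ambl×2
AaMmbbLl×AAMmBbLl grid (16·16=256): AAMMBbLL=4 AAMMBbLl=8 AAMMBbll=4 AAMMbbLL=4 AAMMbbLl=8 AAMMbbll=4 AAMmBbLL=8 AAMmBbLl=16 AAMmBbll=8 AAMmbbLL=8 AAMmbbLl=16 AAMmbbll=8 AAmmBbLL=4 AAmmBbLl=8 AAmmBbll=4 AAmmbbLL=4 AAmmbbLl=8 AAmmbbll=4 AaMMBbLL=4 AaMMBbLl=8 AaMMBbll=4 AaMMbbLL=4 AaMMbbLl=8 AaMMbbll=4 AaMmBbLL=8 AaMmBbLl=16 AaMmBbll=8 AaMmbbLL=8 AaMmbbLl=16 AaMmbbll=8 AammBbLL=4 AammBbLl=8 AammBbll=4 AammbbLL=4 AammbbLl=8 Aammbbll=4
AaMMBbLL hits 4/256; gcd=4; 4÷4/256÷4 = 1/64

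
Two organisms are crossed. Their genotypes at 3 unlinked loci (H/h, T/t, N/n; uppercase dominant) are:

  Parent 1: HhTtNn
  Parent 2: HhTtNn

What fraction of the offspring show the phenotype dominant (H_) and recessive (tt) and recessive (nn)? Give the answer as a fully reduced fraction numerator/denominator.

P(H_ tt nn) = 3/64

HhTtNn gametes: HTN×1, HTn×1, HtN×1, Htn×1, hTN×1, hTn×1, htN×1, htn×1
HhTtNn gametes: HTN×1, HTn×1, HtN×1, Htn×1, hTN×1, hTn×1, htN×1, htn×1
HhTtNn×HhTtNn grid (8·8=64): HHTTNN=1 HHTTNn=2 HHTTnn=1 HHTtNN=2 HHTtNn=4 HHTtnn=2 HHttNN=1 HHttNn=2 HHttnn=1 HhTTNN=2 HhTTNn=4 HhTTnn=2 HhTtNN=4 HhTtNn=8 HhTtnn=4 HhttNN=2 HhttNn=4 Hhttnn=2 hhTTNN=1 hhTTNn=2 hhTTnn=1 hhTtNN=2 hhTtNn=4 hhTtnn=2 hhttNN=1 hhttNn=2 hhttnn=1
H_ tt nn hits 3/64; gcd=1; 3÷1/64÷1 = 3/64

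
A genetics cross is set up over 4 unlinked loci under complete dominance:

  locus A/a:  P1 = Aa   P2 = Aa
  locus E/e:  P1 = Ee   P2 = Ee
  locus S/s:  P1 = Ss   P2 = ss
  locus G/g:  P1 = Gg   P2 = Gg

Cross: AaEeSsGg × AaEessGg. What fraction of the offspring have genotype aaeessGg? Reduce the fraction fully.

P(aaeessGg) = 1/64

AaEeSsGg gametes: AESG×1, AESg×1, AEsG×1, AEsg×1, AeSG×1, AeSg×1, AesG×1, Aesg×1, aESG×1, aESg×1, aEsG×1, aEsg×1, aeSG×1, aeSg×1, aesG×1, aesg×1
AaEessGg gametes: AEsG×2, AEsg×2, AesG×2, Aesg×2, aEsG×2, aEsg×2, aesG×2, aesg×2
AaEeSsGg×AaEessGg grid (16·16=256): AAEESsGG=2 AAEESsGg=4 AAEESsgg=2 AAEEssGG=2 AAEEssGg=4 AAEEssgg=2 AAEeSsGG=4 AAEeSsGg=8 AAEeSsgg=4 AAEessGG=4 AAEessGg=8 AAEessgg=4 AAeeSsGG=2 AAeeSsGg=4 AAeeSsgg=2 AAeessGG=2 AAeessGg=4 AAeessgg=2 AaEESsGG=4 AaEESsGg=8 AaEESsgg=4 AaEEssGG=4 AaEEssGg=8 AaEEssgg=4 AaEeSsGG=8 AaEeSsGg=16 AaEeSsgg=8 AaEessGG=8 AaEessGg=16 AaEessgg=8 AaeeSsGG=4 AaeeSsGg=8 AaeeSsgg=4 AaeessGG=4 AaeessGg=8 Aaeessgg=4 aaEESsGG=2 aaEESsGg=4 aaEESsgg=2 aaEEssGG=2 aaEEssGg=4 aaEEssgg=2 aaEeSsGG=4 aaEeSsGg=8 aaEeSsgg=4 aaEessGG=4 aaEessGg=8 aaEessgg=4 aaeeSsGG=2 aaeeSsGg=4 aaeeSsgg=2 aaeessGG=2 aaeessGg=4 aaeessgg=2
aaeessGg hits 4/256; gcd=4; 4÷4/256÷4 = 1/64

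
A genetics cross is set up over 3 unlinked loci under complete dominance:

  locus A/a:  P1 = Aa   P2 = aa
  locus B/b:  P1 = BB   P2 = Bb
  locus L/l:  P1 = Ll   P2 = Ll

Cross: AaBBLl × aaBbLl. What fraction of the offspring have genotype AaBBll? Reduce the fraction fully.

P(AaBBll) = 1/16

AaBBLl gametes: ABL×2, ABl×2, aBL×2, aBl×2
aaBbLl gametes: aBL×2, aBl×2, abL×2, abl×2
AaBBLl×aaBbLl grid (8·8=64): AaBBLL=4 AaBBLl=8 AaBBll=4 AaBbLL=4 AaBbLl=8 AaBbll=4 aaBBLL=4 aaBBLl=8 aaBBll=4 aaBbLL=4 aaBbLl=8 aaBbll=4
AaBBll hits 4/64; gcd=4; 4÷4/64÷4 = 1/16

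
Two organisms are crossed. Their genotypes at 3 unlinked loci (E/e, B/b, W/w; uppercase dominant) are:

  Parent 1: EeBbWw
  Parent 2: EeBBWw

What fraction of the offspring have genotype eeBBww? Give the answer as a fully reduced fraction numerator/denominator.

P(eeBBww) = 1/32

EeBbWw gametes: EBW×1, EBw×1, EbW×1, Ebw×1, eBW×1, eBw×1, ebW×1, ebw×1
EeBBWw gametes: EBW×2, EBw×2, eBW×2, eBw×2
EeBbWw×EeBBWw grid (8·8=64): EEBBWW=2 EEBBWw=4 EEBBww=2 EEBbWW=2 EEBbWw=4 EEBbww=2 EeBBWW=4 EeBBWw=8 EeBBww=4 EeBbWW=4 EeBbWw=8 EeBbww=4 eeBBWW=2 eeBBWw=4 eeBBww=2 eeBbWW=2 eeBbWw=4 eeBbww=2
eeBBww hits 2/64; gcd=2; 2÷2/64÷2 = 1/32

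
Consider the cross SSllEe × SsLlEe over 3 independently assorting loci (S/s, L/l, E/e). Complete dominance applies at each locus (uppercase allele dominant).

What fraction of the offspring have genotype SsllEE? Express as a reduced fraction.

SSllEe gametes: SlE×4, Sle×4
SsLlEe gametes: SLE×1, SLe×1, SlE×1, Sle×1, sLE×1, sLe×1, slE×1, sle×1
SSllEe×SsLlEe grid (8·8=64): SSLlEE=4 SSLlEe=8 SSLlee=4 SSllEE=4 SSllEe=8 SSllee=4 SsLlEE=4 SsLlEe=8 SsLlee=4 SsllEE=4 SsllEe=8 Ssllee=4
SsllEE hits 4/64; gcd=4; 4÷4/64÷4 = 1/16

P(SsllEE) = 1/16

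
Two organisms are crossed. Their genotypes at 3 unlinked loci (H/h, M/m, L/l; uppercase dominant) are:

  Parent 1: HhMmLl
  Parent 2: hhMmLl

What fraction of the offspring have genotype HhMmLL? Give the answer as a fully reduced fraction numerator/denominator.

HhMmLl gametes: HML×1, HMl×1, HmL×1, Hml×1, hML×1, hMl×1, hmL×1, hml×1
hhMmLl gametes: hML×2, hMl×2, hmL×2, hml×2
HhMmLl×hhMmLl grid (8·8=64): HhMMLL=2 HhMMLl=4 HhMMll=2 HhMmLL=4 HhMmLl=8 HhMmll=4 HhmmLL=2 HhmmLl=4 Hhmmll=2 hhMMLL=2 hhMMLl=4 hhMMll=2 hhMmLL=4 hhMmLl=8 hhMmll=4 hhmmLL=2 hhmmLl=4 hhmmll=2
HhMmLL hits 4/64; gcd=4; 4÷4/64÷4 = 1/16

P(HhMmLL) = 1/16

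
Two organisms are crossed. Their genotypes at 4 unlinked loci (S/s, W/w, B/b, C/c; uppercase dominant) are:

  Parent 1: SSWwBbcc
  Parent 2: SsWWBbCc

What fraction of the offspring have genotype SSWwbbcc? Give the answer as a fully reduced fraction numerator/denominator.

SSWwBbcc gametes: SWBc×4, SWbc×4, SwBc×4, Swbc×4
SsWWBbCc gametes: SWBC×2, SWBc×2, SWbC×2, SWbc×2, sWBC×2, sWBc×2, sWbC×2, sWbc×2
SSWwBbcc×SsWWBbCc grid (16·16=256): SSWWBBCc=8 SSWWBBcc=8 SSWWBbCc=16 SSWWBbcc=16 SSWWbbCc=8 SSWWbbcc=8 SSWwBBCc=8 SSWwBBcc=8 SSWwBbCc=16 SSWwBbcc=16 SSWwbbCc=8 SSWwbbcc=8 SsWWBBCc=8 SsWWBBcc=8 SsWWBbCc=16 SsWWBbcc=16 SsWWbbCc=8 SsWWbbcc=8 SsWwBBCc=8 SsWwBBcc=8 SsWwBbCc=16 SsWwBbcc=16 SsWwbbCc=8 SsWwbbcc=8
SSWwbbcc hits 8/256; gcd=8; 8÷8/256÷8 = 1/32

P(SSWwbbcc) = 1/32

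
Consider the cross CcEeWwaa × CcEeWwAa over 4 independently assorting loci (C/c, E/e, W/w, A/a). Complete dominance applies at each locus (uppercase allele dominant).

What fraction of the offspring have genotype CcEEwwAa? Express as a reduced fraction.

P(CcEEwwAa) = 1/64

CcEeWwaa gametes: CEWa×2, CEwa×2, CeWa×2, Cewa×2, cEWa×2, cEwa×2, ceWa×2, cewa×2
CcEeWwAa gametes: CEWA×1, CEWa×1, CEwA×1, CEwa×1, CeWA×1, CeWa×1, CewA×1, Cewa×1, cEWA×1, cEWa×1, cEwA×1, cEwa×1, ceWA×1, ceWa×1, cewA×1, cewa×1
CcEeWwaa×CcEeWwAa grid (16·16=256): CCEEWWAa=2 CCEEWWaa=2 CCEEWwAa=4 CCEEWwaa=4 CCEEwwAa=2 CCEEwwaa=2 CCEeWWAa=4 CCEeWWaa=4 CCEeWwAa=8 CCEeWwaa=8 CCEewwAa=4 CCEewwaa=4 CCeeWWAa=2 CCeeWWaa=2 CCeeWwAa=4 CCeeWwaa=4 CCeewwAa=2 CCeewwaa=2 CcEEWWAa=4 CcEEWWaa=4 CcEEWwAa=8 CcEEWwaa=8 CcEEwwAa=4 CcEEwwaa=4 CcEeWWAa=8 CcEeWWaa=8 CcEeWwAa=16 CcEeWwaa=16 CcEewwAa=8 CcEewwaa=8 CceeWWAa=4 CceeWWaa=4 CceeWwAa=8 CceeWwaa=8 CceewwAa=4 Cceewwaa=4 ccEEWWAa=2 ccEEWWaa=2 ccEEWwAa=4 ccEEWwaa=4 ccEEwwAa=2 ccEEwwaa=2 ccEeWWAa=4 ccEeWWaa=4 ccEeWwAa=8 ccEeWwaa=8 ccEewwAa=4 ccEewwaa=4 cceeWWAa=2 cceeWWaa=2 cceeWwAa=4 cceeWwaa=4 cceewwAa=2 cceewwaa=2
CcEEwwAa hits 4/256; gcd=4; 4÷4/256÷4 = 1/64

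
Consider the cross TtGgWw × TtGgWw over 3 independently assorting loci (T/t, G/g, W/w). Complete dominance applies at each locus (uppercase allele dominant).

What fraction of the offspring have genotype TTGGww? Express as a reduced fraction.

TtGgWw gametes: TGW×1, TGw×1, TgW×1, Tgw×1, tGW×1, tGw×1, tgW×1, tgw×1
TtGgWw gametes: TGW×1, TGw×1, TgW×1, Tgw×1, tGW×1, tGw×1, tgW×1, tgw×1
TtGgWw×TtGgWw grid (8·8=64): TTGGWW=1 TTGGWw=2 TTGGww=1 TTGgWW=2 TTGgWw=4 TTGgww=2 TTggWW=1 TTggWw=2 TTggww=1 TtGGWW=2 TtGGWw=4 TtGGww=2 TtGgWW=4 TtGgWw=8 TtGgww=4 TtggWW=2 TtggWw=4 Ttggww=2 ttGGWW=1 ttGGWw=2 ttGGww=1 ttGgWW=2 ttGgWw=4 ttGgww=2 ttggWW=1 ttggWw=2 ttggww=1
TTGGww hits 1/64; gcd=1; 1÷1/64÷1 = 1/64

P(TTGGww) = 1/64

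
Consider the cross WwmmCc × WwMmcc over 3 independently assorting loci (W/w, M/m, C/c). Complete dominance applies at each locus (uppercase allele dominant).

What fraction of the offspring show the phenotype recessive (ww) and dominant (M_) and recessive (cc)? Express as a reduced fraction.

P(ww M_ cc) = 1/16

WwmmCc gametes: WmC×2, Wmc×2, wmC×2, wmc×2
WwMmcc gametes: WMc×2, Wmc×2, wMc×2, wmc×2
WwmmCc×WwMmcc grid (8·8=64): WWMmCc=4 WWMmcc=4 WWmmCc=4 WWmmcc=4 WwMmCc=8 WwMmcc=8 WwmmCc=8 Wwmmcc=8 wwMmCc=4 wwMmcc=4 wwmmCc=4 wwmmcc=4
ww M_ cc hits 4/64; gcd=4; 4÷4/64÷4 = 1/16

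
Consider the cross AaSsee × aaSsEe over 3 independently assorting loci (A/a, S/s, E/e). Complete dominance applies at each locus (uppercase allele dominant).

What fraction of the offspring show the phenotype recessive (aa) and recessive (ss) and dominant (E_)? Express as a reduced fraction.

P(aa ss E_) = 1/16

AaSsee gametes: ASe×2, Ase×2, aSe×2, ase×2
aaSsEe gametes: aSE×2, aSe×2, asE×2, ase×2
AaSsee×aaSsEe grid (8·8=64): AaSSEe=4 AaSSee=4 AaSsEe=8 AaSsee=8 AassEe=4 Aassee=4 aaSSEe=4 aaSSee=4 aaSsEe=8 aaSsee=8 aassEe=4 aassee=4
aa ss E_ hits 4/64; gcd=4; 4÷4/64÷4 = 1/16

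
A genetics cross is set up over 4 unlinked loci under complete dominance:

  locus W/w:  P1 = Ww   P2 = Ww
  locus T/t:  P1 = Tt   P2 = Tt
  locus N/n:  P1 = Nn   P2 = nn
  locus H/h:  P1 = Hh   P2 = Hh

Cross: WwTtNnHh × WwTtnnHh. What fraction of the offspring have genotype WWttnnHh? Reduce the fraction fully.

P(WWttnnHh) = 1/64

WwTtNnHh gametes: WTNH×1, WTNh×1, WTnH×1, WTnh×1, WtNH×1, WtNh×1, WtnH×1, Wtnh×1, wTNH×1, wTNh×1, wTnH×1, wTnh×1, wtNH×1, wtNh×1, wtnH×1, wtnh×1
WwTtnnHh gametes: WTnH×2, WTnh×2, WtnH×2, Wtnh×2, wTnH×2, wTnh×2, wtnH×2, wtnh×2
WwTtNnHh×WwTtnnHh grid (16·16=256): WWTTNnHH=2 WWTTNnHh=4 WWTTNnhh=2 WWTTnnHH=2 WWTTnnHh=4 WWTTnnhh=2 WWTtNnHH=4 WWTtNnHh=8 WWTtNnhh=4 WWTtnnHH=4 WWTtnnHh=8 WWTtnnhh=4 WWttNnHH=2 WWttNnHh=4 WWttNnhh=2 WWttnnHH=2 WWttnnHh=4 WWttnnhh=2 WwTTNnHH=4 WwTTNnHh=8 WwTTNnhh=4 WwTTnnHH=4 WwTTnnHh=8 WwTTnnhh=4 WwTtNnHH=8 WwTtNnHh=16 WwTtNnhh=8 WwTtnnHH=8 WwTtnnHh=16 WwTtnnhh=8 WwttNnHH=4 WwttNnHh=8 WwttNnhh=4 WwttnnHH=4 WwttnnHh=8 Wwttnnhh=4 wwTTNnHH=2 wwTTNnHh=4 wwTTNnhh=2 wwTTnnHH=2 wwTTnnHh=4 wwTTnnhh=2 wwTtNnHH=4 wwTtNnHh=8 wwTtNnhh=4 wwTtnnHH=4 wwTtnnHh=8 wwTtnnhh=4 wwttNnHH=2 wwttNnHh=4 wwttNnhh=2 wwttnnHH=2 wwttnnHh=4 wwttnnhh=2
WWttnnHh hits 4/256; gcd=4; 4÷4/256÷4 = 1/64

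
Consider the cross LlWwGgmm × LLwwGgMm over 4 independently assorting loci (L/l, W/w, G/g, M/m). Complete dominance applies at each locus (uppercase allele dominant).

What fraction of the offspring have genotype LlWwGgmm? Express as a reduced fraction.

LlWwGgmm gametes: LWGm×2, LWgm×2, LwGm×2, Lwgm×2, lWGm×2, lWgm×2, lwGm×2, lwgm×2
LLwwGgMm gametes: LwGM×4, LwGm×4, LwgM×4, Lwgm×4
LlWwGgmm×LLwwGgMm grid (16·16=256): LLWwGGMm=8 LLWwGGmm=8 LLWwGgMm=16 LLWwGgmm=16 LLWwggMm=8 LLWwggmm=8 LLwwGGMm=8 LLwwGGmm=8 LLwwGgMm=16 LLwwGgmm=16 LLwwggMm=8 LLwwggmm=8 LlWwGGMm=8 LlWwGGmm=8 LlWwGgMm=16 LlWwGgmm=16 LlWwggMm=8 LlWwggmm=8 LlwwGGMm=8 LlwwGGmm=8 LlwwGgMm=16 LlwwGgmm=16 LlwwggMm=8 Llwwggmm=8
LlWwGgmm hits 16/256; gcd=16; 16÷16/256÷16 = 1/16

P(LlWwGgmm) = 1/16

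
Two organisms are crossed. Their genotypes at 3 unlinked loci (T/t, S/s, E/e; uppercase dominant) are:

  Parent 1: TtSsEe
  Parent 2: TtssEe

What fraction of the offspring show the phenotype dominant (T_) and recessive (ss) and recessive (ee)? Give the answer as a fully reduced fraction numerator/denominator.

TtSsEe gametes: TSE×1, TSe×1, TsE×1, Tse×1, tSE×1, tSe×1, tsE×1, tse×1
TtssEe gametes: TsE×2, Tse×2, tsE×2, tse×2
TtSsEe×TtssEe grid (8·8=64): TTSsEE=2 TTSsEe=4 TTSsee=2 TTssEE=2 TTssEe=4 TTssee=2 TtSsEE=4 TtSsEe=8 TtSsee=4 TtssEE=4 TtssEe=8 Ttssee=4 ttSsEE=2 ttSsEe=4 ttSsee=2 ttssEE=2 ttssEe=4 ttssee=2
T_ ss ee hits 6/64; gcd=2; 6÷2/64÷2 = 3/32

P(T_ ss ee) = 3/32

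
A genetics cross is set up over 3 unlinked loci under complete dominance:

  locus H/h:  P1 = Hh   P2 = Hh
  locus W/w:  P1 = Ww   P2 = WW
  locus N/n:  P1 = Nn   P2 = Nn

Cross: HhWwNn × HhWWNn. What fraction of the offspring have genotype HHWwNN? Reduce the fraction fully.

P(HHWwNN) = 1/32

HhWwNn gametes: HWN×1, HWn×1, HwN×1, Hwn×1, hWN×1, hWn×1, hwN×1, hwn×1
HhWWNn gametes: HWN×2, HWn×2, hWN×2, hWn×2
HhWwNn×HhWWNn grid (8·8=64): HHWWNN=2 HHWWNn=4 HHWWnn=2 HHWwNN=2 HHWwNn=4 HHWwnn=2 HhWWNN=4 HhWWNn=8 HhWWnn=4 HhWwNN=4 HhWwNn=8 HhWwnn=4 hhWWNN=2 hhWWNn=4 hhWWnn=2 hhWwNN=2 hhWwNn=4 hhWwnn=2
HHWwNN hits 2/64; gcd=2; 2÷2/64÷2 = 1/32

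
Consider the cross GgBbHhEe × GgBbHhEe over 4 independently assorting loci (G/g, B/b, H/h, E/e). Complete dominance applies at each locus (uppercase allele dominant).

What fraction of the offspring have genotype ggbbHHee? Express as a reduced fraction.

P(ggbbHHee) = 1/256

GgBbHhEe gametes: GBHE×1, GBHe×1, GBhE×1, GBhe×1, GbHE×1, GbHe×1, GbhE×1, Gbhe×1, gBHE×1, gBHe×1, gBhE×1, gBhe×1, gbHE×1, gbHe×1, gbhE×1, gbhe×1
GgBbHhEe gametes: GBHE×1, GBHe×1, GBhE×1, GBhe×1, GbHE×1, GbHe×1, GbhE×1, Gbhe×1, gBHE×1, gBHe×1, gBhE×1, gBhe×1, gbHE×1, gbHe×1, gbhE×1, gbhe×1
GgBbHhEe×GgBbHhEe grid (16·16=256): GGBBHHEE=1 GGBBHHEe=2 GGBBHHee=1 GGBBHhEE=2 GGBBHhEe=4 GGBBHhee=2 GGBBhhEE=1 GGBBhhEe=2 GGBBhhee=1 GGBbHHEE=2 GGBbHHEe=4 GGBbHHee=2 GGBbHhEE=4 GGBbHhEe=8 GGBbHhee=4 GGBbhhEE=2 GGBbhhEe=4 GGBbhhee=2 GGbbHHEE=1 GGbbHHEe=2 GGbbHHee=1 GGbbHhEE=2 GGbbHhEe=4 GGbbHhee=2 GGbbhhEE=1 GGbbhhEe=2 GGbbhhee=1 GgBBHHEE=2 GgBBHHEe=4 GgBBHHee=2 GgBBHhEE=4 GgBBHhEe=8 GgBBHhee=4 GgBBhhEE=2 GgBBhhEe=4 GgBBhhee=2 GgBbHHEE=4 GgBbHHEe=8 GgBbHHee=4 GgBbHhEE=8 GgBbHhEe=16 GgBbHhee=8 GgBbhhEE=4 GgBbhhEe=8 GgBbhhee=4 GgbbHHEE=2 GgbbHHEe=4 GgbbHHee=2 GgbbHhEE=4 GgbbHhEe=8 GgbbHhee=4 GgbbhhEE=2 GgbbhhEe=4 Ggbbhhee=2 ggBBHHEE=1 ggBBHHEe=2 ggBBHHee=1 ggBBHhEE=2 ggBBHhEe=4 ggBBHhee=2 ggBBhhEE=1 ggBBhhEe=2 ggBBhhee=1 ggBbHHEE=2 ggBbHHEe=4 ggBbHHee=2 ggBbHhEE=4 ggBbHhEe=8 ggBbHhee=4 ggBbhhEE=2 ggBbhhEe=4 ggBbhhee=2 ggbbHHEE=1 ggbbHHEe=2 ggbbHHee=1 ggbbHhEE=2 ggbbHhEe=4 ggbbHhee=2 ggbbhhEE=1 ggbbhhEe=2 ggbbhhee=1
ggbbHHee hits 1/256; gcd=1; 1÷1/256÷1 = 1/256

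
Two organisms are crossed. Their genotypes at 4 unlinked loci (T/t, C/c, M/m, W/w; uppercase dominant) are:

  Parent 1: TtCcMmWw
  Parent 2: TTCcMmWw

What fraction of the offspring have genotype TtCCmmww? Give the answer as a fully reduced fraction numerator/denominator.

TtCcMmWw gametes: TCMW×1, TCMw×1, TCmW×1, TCmw×1, TcMW×1, TcMw×1, TcmW×1, Tcmw×1, tCMW×1, tCMw×1, tCmW×1, tCmw×1, tcMW×1, tcMw×1, tcmW×1, tcmw×1
TTCcMmWw gametes: TCMW×2, TCMw×2, TCmW×2, TCmw×2, TcMW×2, TcMw×2, TcmW×2, Tcmw×2
TtCcMmWw×TTCcMmWw grid (16·16=256): TTCCMMWW=2 TTCCMMWw=4 TTCCMMww=2 TTCCMmWW=4 TTCCMmWw=8 TTCCMmww=4 TTCCmmWW=2 TTCCmmWw=4 TTCCmmww=2 TTCcMMWW=4 TTCcMMWw=8 TTCcMMww=4 TTCcMmWW=8 TTCcMmWw=16 TTCcMmww=8 TTCcmmWW=4 TTCcmmWw=8 TTCcmmww=4 TTccMMWW=2 TTccMMWw=4 TTccMMww=2 TTccMmWW=4 TTccMmWw=8 TTccMmww=4 TTccmmWW=2 TTccmmWw=4 TTccmmww=2 TtCCMMWW=2 TtCCMMWw=4 TtCCMMww=2 TtCCMmWW=4 TtCCMmWw=8 TtCCMmww=4 TtCCmmWW=2 TtCCmmWw=4 TtCCmmww=2 TtCcMMWW=4 TtCcMMWw=8 TtCcMMww=4 TtCcMmWW=8 TtCcMmWw=16 TtCcMmww=8 TtCcmmWW=4 TtCcmmWw=8 TtCcmmww=4 TtccMMWW=2 TtccMMWw=4 TtccMMww=2 TtccMmWW=4 TtccMmWw=8 TtccMmww=4 TtccmmWW=2 TtccmmWw=4 Ttccmmww=2
TtCCmmww hits 2/256; gcd=2; 2÷2/256÷2 = 1/128

P(TtCCmmww) = 1/128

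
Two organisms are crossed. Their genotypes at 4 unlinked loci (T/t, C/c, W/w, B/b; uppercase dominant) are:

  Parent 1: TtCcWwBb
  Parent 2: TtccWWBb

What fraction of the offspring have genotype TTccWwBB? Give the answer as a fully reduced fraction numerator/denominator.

P(TTccWwBB) = 1/64

TtCcWwBb gametes: TCWB×1, TCWb×1, TCwB×1, TCwb×1, TcWB×1, TcWb×1, TcwB×1, Tcwb×1, tCWB×1, tCWb×1, tCwB×1, tCwb×1, tcWB×1, tcWb×1, tcwB×1, tcwb×1
TtccWWBb gametes: TcWB×4, TcWb×4, tcWB×4, tcWb×4
TtCcWwBb×TtccWWBb grid (16·16=256): TTCcWWBB=4 TTCcWWBb=8 TTCcWWbb=4 TTCcWwBB=4 TTCcWwBb=8 TTCcWwbb=4 TTccWWBB=4 TTccWWBb=8 TTccWWbb=4 TTccWwBB=4 TTccWwBb=8 TTccWwbb=4 TtCcWWBB=8 TtCcWWBb=16 TtCcWWbb=8 TtCcWwBB=8 TtCcWwBb=16 TtCcWwbb=8 TtccWWBB=8 TtccWWBb=16 TtccWWbb=8 TtccWwBB=8 TtccWwBb=16 TtccWwbb=8 ttCcWWBB=4 ttCcWWBb=8 ttCcWWbb=4 ttCcWwBB=4 ttCcWwBb=8 ttCcWwbb=4 ttccWWBB=4 ttccWWBb=8 ttccWWbb=4 ttccWwBB=4 ttccWwBb=8 ttccWwbb=4
TTccWwBB hits 4/256; gcd=4; 4÷4/256÷4 = 1/64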